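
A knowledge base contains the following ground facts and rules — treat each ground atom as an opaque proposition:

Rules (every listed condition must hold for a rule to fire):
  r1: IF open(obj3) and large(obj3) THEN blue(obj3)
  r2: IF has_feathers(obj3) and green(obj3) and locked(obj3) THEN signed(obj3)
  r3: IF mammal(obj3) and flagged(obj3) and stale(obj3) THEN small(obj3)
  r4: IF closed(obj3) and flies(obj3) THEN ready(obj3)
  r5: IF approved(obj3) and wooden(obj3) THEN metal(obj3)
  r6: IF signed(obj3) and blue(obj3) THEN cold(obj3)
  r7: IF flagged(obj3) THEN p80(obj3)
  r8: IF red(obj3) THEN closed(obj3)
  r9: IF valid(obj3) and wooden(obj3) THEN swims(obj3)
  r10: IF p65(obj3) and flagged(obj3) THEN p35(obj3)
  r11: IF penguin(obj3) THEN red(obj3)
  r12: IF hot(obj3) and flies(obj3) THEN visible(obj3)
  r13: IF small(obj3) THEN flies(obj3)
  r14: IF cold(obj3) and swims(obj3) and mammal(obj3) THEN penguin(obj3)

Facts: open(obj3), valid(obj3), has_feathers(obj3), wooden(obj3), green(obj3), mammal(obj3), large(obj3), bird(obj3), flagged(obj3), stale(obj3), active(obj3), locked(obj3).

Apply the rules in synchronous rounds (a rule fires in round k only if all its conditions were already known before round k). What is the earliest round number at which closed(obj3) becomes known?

Round 1 fires r1, r2, r3, r7, r9, giving blue(obj3), signed(obj3), small(obj3), p80(obj3), swims(obj3).
Round 2 fires r6, r13, giving cold(obj3), flies(obj3).
Round 3 fires r14, giving penguin(obj3).
Round 4 fires r11, giving red(obj3).
Round 5 fires r8, giving closed(obj3).
closed(obj3) first appears in round 5.

5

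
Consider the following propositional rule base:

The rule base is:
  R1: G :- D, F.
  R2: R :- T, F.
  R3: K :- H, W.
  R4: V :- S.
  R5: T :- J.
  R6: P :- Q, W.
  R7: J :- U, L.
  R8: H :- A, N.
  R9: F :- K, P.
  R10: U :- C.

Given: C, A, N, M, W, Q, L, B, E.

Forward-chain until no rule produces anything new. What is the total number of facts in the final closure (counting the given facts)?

Round 1: R6 [P :- Q, W.]; R8 [H :- A, N.]; R10 [U :- C.]. New: P, H, U.
Round 2: R3 [K :- H, W.]; R7 [J :- U, L.]. New: K, J.
Round 3: R5 [T :- J.]; R9 [F :- K, P.]. New: T, F.
Round 4: R2 [R :- T, F.]. New: R.
Closure: {A, B, C, E, F, H, J, K, L, M, N, P, Q, R, T, U, W} — 17 facts.

17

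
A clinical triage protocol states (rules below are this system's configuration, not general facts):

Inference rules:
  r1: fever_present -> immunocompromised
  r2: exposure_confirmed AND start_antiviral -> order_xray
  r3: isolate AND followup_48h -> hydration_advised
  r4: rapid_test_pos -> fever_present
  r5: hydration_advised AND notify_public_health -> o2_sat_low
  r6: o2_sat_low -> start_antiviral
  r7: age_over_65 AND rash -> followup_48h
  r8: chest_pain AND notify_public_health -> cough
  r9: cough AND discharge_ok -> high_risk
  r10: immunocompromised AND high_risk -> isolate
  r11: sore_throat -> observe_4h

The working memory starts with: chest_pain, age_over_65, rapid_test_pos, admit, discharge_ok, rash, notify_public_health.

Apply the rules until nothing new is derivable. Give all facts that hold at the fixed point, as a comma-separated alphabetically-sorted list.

Round 1: r4 [rapid_test_pos -> fever_present]; r7 [age_over_65 AND rash -> followup_48h]; r8 [chest_pain AND notify_public_health -> cough]. Adds fever_present, followup_48h, cough.
Round 2: r1 [fever_present -> immunocompromised]; r9 [cough AND discharge_ok -> high_risk]. Adds immunocompromised, high_risk.
Round 3: r10 [immunocompromised AND high_risk -> isolate]. Adds isolate.
Round 4: r3 [isolate AND followup_48h -> hydration_advised]. Adds hydration_advised.
Round 5: r5 [hydration_advised AND notify_public_health -> o2_sat_low]. Adds o2_sat_low.
Round 6: r6 [o2_sat_low -> start_antiviral]. Adds start_antiviral.

admit, age_over_65, chest_pain, cough, discharge_ok, fever_present, followup_48h, high_risk, hydration_advised, immunocompromised, isolate, notify_public_health, o2_sat_low, rapid_test_pos, rash, start_antiviral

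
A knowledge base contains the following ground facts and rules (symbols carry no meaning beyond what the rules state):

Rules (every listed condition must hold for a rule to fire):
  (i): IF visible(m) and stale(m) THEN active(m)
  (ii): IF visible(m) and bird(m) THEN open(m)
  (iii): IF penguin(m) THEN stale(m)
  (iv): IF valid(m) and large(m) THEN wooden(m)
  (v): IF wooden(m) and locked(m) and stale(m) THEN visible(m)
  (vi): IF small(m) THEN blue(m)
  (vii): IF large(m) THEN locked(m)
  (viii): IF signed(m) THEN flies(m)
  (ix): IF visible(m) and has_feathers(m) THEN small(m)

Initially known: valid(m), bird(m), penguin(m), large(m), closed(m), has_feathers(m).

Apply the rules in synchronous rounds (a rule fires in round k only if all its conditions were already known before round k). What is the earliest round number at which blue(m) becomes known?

Round 1: (iii) [IF penguin(m) THEN stale(m)]; (iv) [IF valid(m) and large(m) THEN wooden(m)]; (vii) [IF large(m) THEN locked(m)]. New: stale(m), wooden(m), locked(m).
Round 2: (v) [IF wooden(m) and locked(m) and stale(m) THEN visible(m)]. New: visible(m).
Round 3: (i) [IF visible(m) and stale(m) THEN active(m)]; (ii) [IF visible(m) and bird(m) THEN open(m)]; (ix) [IF visible(m) and has_feathers(m) THEN small(m)]. New: active(m), open(m), small(m).
Round 4: (vi) [IF small(m) THEN blue(m)]. New: blue(m).
blue(m) first appears in round 4.

4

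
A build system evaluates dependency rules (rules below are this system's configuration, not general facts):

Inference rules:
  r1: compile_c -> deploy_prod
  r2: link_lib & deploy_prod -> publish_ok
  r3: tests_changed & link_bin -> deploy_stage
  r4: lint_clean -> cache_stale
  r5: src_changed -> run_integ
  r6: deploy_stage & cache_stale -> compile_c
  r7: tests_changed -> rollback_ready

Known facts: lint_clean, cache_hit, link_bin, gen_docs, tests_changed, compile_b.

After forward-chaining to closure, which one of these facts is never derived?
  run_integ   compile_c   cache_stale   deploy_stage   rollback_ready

Round 1: r3 [tests_changed & link_bin -> deploy_stage]; r4 [lint_clean -> cache_stale]; r7 [tests_changed -> rollback_ready]. New: deploy_stage, cache_stale, rollback_ready.
Round 2: r6 [deploy_stage & cache_stale -> compile_c]. New: compile_c.
Round 3: r1 [compile_c -> deploy_prod]. New: deploy_prod.
Derived: cache_stale (round 1), rollback_ready (round 1), compile_c (round 2), deploy_stage (round 1). run_integ never appears in any round.

run_integ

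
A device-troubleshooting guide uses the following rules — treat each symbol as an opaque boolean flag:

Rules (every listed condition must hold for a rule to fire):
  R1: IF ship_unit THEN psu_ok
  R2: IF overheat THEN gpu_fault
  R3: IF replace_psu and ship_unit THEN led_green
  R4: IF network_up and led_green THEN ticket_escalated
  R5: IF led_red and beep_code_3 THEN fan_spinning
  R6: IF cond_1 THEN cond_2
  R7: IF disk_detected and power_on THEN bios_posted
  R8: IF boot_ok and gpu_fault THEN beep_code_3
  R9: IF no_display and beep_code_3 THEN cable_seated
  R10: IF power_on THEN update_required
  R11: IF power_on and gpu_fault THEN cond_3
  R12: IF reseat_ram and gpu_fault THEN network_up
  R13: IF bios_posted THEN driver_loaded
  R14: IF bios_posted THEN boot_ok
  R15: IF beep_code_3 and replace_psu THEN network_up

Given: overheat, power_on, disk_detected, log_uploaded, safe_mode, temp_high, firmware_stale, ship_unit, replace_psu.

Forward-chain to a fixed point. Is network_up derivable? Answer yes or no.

Round 1: R1 [IF ship_unit THEN psu_ok]; R2 [IF overheat THEN gpu_fault]; R3 [IF replace_psu and ship_unit THEN led_green]; R7 [IF disk_detected and power_on THEN bios_posted]; R10 [IF power_on THEN update_required]. New: psu_ok, gpu_fault, led_green, bios_posted, update_required.
Round 2: R11 [IF power_on and gpu_fault THEN cond_3]; R13 [IF bios_posted THEN driver_loaded]; R14 [IF bios_posted THEN boot_ok]. New: cond_3, driver_loaded, boot_ok.
Round 3: R8 [IF boot_ok and gpu_fault THEN beep_code_3]. New: beep_code_3.
Round 4: R15 [IF beep_code_3 and replace_psu THEN network_up]. New: network_up.
Round 5: R4 [IF network_up and led_green THEN ticket_escalated]. New: ticket_escalated.
network_up appears in round 4, so it is derivable.

yes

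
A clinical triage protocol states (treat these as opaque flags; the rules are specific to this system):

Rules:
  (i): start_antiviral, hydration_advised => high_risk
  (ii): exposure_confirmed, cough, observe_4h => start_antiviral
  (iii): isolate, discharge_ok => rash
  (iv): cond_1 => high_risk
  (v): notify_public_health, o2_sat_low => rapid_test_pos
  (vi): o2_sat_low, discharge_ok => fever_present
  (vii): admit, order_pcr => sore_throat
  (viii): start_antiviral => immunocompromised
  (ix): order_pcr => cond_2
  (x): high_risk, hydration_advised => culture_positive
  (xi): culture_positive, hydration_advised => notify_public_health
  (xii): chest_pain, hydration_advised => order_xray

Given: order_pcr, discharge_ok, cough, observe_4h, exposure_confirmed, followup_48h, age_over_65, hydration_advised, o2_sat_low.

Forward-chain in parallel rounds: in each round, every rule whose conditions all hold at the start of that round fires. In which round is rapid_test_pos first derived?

Round 1: (ii) [exposure_confirmed, cough, observe_4h => start_antiviral]; (vi) [o2_sat_low, discharge_ok => fever_present]; (ix) [order_pcr => cond_2]. New: start_antiviral, fever_present, cond_2.
Round 2: (i) [start_antiviral, hydration_advised => high_risk]; (viii) [start_antiviral => immunocompromised]. New: high_risk, immunocompromised.
Round 3: (x) [high_risk, hydration_advised => culture_positive]. New: culture_positive.
Round 4: (xi) [culture_positive, hydration_advised => notify_public_health]. New: notify_public_health.
Round 5: (v) [notify_public_health, o2_sat_low => rapid_test_pos]. New: rapid_test_pos.
rapid_test_pos first appears in round 5.

5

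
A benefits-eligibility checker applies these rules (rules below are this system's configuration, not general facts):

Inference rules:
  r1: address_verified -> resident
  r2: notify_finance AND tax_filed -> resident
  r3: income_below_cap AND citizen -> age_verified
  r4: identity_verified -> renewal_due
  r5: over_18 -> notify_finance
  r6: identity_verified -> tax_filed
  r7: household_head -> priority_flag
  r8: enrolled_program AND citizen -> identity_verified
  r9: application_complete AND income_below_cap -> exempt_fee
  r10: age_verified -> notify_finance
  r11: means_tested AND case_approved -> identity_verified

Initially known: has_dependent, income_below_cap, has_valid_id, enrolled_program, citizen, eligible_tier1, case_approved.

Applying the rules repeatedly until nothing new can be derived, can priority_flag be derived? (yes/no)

no

Round 1: r3 [income_below_cap AND citizen -> age_verified]; r8 [enrolled_program AND citizen -> identity_verified]. Adds age_verified, identity_verified.
Round 2: r4 [identity_verified -> renewal_due]; r6 [identity_verified -> tax_filed]; r10 [age_verified -> notify_finance]. Adds renewal_due, tax_filed, notify_finance.
Round 3: r2 [notify_finance AND tax_filed -> resident]. Adds resident.
Fixed point reached. priority_flag is concluded only by r7; r7 needs household_head (never derived).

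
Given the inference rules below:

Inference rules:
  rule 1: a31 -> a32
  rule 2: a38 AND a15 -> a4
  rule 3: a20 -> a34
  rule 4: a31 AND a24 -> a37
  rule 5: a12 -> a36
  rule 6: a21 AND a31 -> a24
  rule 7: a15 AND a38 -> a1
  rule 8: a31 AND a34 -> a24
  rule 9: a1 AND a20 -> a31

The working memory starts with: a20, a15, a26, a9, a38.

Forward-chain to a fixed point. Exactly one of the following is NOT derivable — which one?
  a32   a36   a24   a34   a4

Round 1 fires rule 2, rule 3, rule 7, giving a4, a34, a1.
Round 2 fires rule 9, giving a31.
Round 3 fires rule 1, rule 8, giving a32, a24.
Round 4 fires rule 4, giving a37.
Derived: a32 (round 3), a34 (round 1), a24 (round 3), a4 (round 1). a36 never appears in any round.

a36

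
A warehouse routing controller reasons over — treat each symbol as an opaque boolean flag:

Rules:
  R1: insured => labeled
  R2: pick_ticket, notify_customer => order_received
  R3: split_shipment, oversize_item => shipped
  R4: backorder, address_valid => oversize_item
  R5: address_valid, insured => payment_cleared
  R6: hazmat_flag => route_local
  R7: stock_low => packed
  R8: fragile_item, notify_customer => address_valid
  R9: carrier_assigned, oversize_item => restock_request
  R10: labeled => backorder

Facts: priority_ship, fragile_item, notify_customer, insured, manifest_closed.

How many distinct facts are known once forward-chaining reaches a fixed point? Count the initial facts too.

Round 1 — R1, R8, derive labeled, address_valid.
Round 2 — R5, R10, derive payment_cleared, backorder.
Round 3 — R4, derive oversize_item.
Closure: {address_valid, backorder, fragile_item, insured, labeled, manifest_closed, notify_customer, oversize_item, payment_cleared, priority_ship} — 10 facts.

10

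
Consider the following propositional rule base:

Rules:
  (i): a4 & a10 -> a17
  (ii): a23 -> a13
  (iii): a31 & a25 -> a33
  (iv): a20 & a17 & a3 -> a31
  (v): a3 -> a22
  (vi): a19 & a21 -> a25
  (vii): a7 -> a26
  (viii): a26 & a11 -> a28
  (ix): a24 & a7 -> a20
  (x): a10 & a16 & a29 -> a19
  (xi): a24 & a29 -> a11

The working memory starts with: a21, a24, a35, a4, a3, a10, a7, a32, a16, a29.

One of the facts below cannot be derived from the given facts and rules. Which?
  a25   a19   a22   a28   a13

a13

[1] (i) [a4 & a10 -> a17]; (v) [a3 -> a22]; (vii) [a7 -> a26]; (ix) [a24 & a7 -> a20]; (x) [a10 & a16 & a29 -> a19]; (xi) [a24 & a29 -> a11]. ⇒ new: a17, a22, a26, a20, a19, a11.
[2] (iv) [a20 & a17 & a3 -> a31]; (vi) [a19 & a21 -> a25]; (viii) [a26 & a11 -> a28]. ⇒ new: a31, a25, a28.
[3] (iii) [a31 & a25 -> a33]. ⇒ new: a33.
Derived: a28 (round 2), a22 (round 1), a25 (round 2), a19 (round 1). a13 never appears in any round.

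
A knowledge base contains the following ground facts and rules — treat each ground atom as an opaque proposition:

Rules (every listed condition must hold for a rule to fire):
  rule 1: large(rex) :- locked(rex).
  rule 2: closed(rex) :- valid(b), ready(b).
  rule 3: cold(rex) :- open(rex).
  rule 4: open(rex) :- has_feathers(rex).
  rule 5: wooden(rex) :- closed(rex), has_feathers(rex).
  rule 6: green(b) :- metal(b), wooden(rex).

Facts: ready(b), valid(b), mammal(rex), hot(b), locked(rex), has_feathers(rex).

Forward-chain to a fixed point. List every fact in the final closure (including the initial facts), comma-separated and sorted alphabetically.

Round 1 fires rule 1, rule 2, rule 4, giving large(rex), closed(rex), open(rex).
Round 2 fires rule 3, rule 5, giving cold(rex), wooden(rex).

closed(rex), cold(rex), has_feathers(rex), hot(b), large(rex), locked(rex), mammal(rex), open(rex), ready(b), valid(b), wooden(rex)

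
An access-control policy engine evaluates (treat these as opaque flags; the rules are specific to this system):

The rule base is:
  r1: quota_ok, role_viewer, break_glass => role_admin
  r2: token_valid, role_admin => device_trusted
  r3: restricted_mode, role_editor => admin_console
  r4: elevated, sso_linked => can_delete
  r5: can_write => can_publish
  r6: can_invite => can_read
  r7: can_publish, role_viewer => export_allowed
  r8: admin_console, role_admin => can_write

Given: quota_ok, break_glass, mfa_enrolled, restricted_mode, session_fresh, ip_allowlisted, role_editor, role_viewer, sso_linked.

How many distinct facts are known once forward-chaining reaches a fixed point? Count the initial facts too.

14

Round 1 — r1, r3, derive role_admin, admin_console.
Round 2 — r8, derive can_write.
Round 3 — r5, derive can_publish.
Round 4 — r7, derive export_allowed.
Closure: {admin_console, break_glass, can_publish, can_write, export_allowed, ip_allowlisted, mfa_enrolled, quota_ok, restricted_mode, role_admin, role_editor, role_viewer, session_fresh, sso_linked} — 14 facts.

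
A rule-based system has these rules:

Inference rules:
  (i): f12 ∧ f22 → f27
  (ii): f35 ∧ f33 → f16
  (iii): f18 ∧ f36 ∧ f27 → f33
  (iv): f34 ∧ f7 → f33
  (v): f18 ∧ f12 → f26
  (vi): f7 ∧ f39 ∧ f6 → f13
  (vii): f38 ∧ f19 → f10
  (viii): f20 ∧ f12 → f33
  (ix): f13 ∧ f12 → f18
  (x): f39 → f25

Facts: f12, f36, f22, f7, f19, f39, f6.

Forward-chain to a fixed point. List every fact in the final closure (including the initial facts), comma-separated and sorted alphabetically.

f12, f13, f18, f19, f22, f25, f26, f27, f33, f36, f39, f6, f7

Round 1 fires (i), (vi), (x), giving f27, f13, f25.
Round 2 fires (ix), giving f18.
Round 3 fires (iii), (v), giving f33, f26.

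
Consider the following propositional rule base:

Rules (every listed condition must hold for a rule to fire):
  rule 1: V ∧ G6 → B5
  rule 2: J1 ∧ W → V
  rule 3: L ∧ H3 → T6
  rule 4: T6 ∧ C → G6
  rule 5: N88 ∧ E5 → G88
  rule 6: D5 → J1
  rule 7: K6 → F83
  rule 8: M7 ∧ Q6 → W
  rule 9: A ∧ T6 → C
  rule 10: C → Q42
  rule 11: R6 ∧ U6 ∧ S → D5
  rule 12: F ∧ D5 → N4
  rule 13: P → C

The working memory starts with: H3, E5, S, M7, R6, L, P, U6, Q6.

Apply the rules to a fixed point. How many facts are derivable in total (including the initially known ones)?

Round 1: rule 3 [L ∧ H3 → T6]; rule 8 [M7 ∧ Q6 → W]; rule 11 [R6 ∧ U6 ∧ S → D5]; rule 13 [P → C]. Adds T6, W, D5, C.
Round 2: rule 4 [T6 ∧ C → G6]; rule 6 [D5 → J1]; rule 10 [C → Q42]. Adds G6, J1, Q42.
Round 3: rule 2 [J1 ∧ W → V]. Adds V.
Round 4: rule 1 [V ∧ G6 → B5]. Adds B5.
Closure: {B5, C, D5, E5, G6, H3, J1, L, M7, P, Q42, Q6, R6, S, T6, U6, V, W} — 18 facts.

18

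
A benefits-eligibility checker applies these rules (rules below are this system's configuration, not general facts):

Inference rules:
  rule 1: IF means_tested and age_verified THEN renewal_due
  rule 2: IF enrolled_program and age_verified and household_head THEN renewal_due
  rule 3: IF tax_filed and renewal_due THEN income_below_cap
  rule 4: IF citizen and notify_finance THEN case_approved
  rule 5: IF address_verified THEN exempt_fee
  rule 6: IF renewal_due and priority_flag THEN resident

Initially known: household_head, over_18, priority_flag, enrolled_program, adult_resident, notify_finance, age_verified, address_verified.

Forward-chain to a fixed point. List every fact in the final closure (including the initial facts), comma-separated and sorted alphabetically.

address_verified, adult_resident, age_verified, enrolled_program, exempt_fee, household_head, notify_finance, over_18, priority_flag, renewal_due, resident

Round 1: rule 2 [IF enrolled_program and age_verified and household_head THEN renewal_due]; rule 5 [IF address_verified THEN exempt_fee]. Adds renewal_due, exempt_fee.
Round 2: rule 6 [IF renewal_due and priority_flag THEN resident]. Adds resident.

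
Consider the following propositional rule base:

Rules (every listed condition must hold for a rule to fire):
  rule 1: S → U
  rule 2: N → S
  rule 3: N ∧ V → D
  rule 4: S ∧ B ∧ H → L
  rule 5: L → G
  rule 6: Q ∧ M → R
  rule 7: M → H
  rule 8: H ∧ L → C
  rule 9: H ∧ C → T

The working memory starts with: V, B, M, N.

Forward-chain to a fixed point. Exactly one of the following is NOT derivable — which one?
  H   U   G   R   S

Round 1 fires rule 2, rule 3, rule 7, giving S, D, H.
Round 2 fires rule 1, rule 4, giving U, L.
Round 3 fires rule 5, rule 8, giving G, C.
Round 4 fires rule 9, giving T.
Derived: U (round 2), S (round 1), G (round 3), H (round 1). R never appears in any round.

R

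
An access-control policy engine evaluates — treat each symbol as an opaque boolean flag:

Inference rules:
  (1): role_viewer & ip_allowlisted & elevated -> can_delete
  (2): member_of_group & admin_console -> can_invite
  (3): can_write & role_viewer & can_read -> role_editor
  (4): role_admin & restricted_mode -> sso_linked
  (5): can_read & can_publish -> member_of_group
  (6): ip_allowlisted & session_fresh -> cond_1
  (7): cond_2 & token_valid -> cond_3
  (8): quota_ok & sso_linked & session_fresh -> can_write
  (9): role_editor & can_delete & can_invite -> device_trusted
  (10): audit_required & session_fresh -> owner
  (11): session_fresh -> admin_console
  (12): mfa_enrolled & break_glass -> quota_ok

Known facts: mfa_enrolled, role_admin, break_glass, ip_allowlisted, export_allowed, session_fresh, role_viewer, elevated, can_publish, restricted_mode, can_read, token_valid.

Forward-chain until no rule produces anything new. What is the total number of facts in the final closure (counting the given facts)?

22

Round 1: (1) [role_viewer & ip_allowlisted & elevated -> can_delete]; (4) [role_admin & restricted_mode -> sso_linked]; (5) [can_read & can_publish -> member_of_group]; (6) [ip_allowlisted & session_fresh -> cond_1]; (11) [session_fresh -> admin_console]; (12) [mfa_enrolled & break_glass -> quota_ok]. Adds can_delete, sso_linked, member_of_group, cond_1, admin_console, quota_ok.
Round 2: (2) [member_of_group & admin_console -> can_invite]; (8) [quota_ok & sso_linked & session_fresh -> can_write]. Adds can_invite, can_write.
Round 3: (3) [can_write & role_viewer & can_read -> role_editor]. Adds role_editor.
Round 4: (9) [role_editor & can_delete & can_invite -> device_trusted]. Adds device_trusted.
Closure: {admin_console, break_glass, can_delete, can_invite, can_publish, can_read, can_write, cond_1, device_trusted, elevated, export_allowed, ip_allowlisted, member_of_group, mfa_enrolled, quota_ok, restricted_mode, role_admin, role_editor, role_viewer, session_fresh, sso_linked, token_valid} — 22 facts.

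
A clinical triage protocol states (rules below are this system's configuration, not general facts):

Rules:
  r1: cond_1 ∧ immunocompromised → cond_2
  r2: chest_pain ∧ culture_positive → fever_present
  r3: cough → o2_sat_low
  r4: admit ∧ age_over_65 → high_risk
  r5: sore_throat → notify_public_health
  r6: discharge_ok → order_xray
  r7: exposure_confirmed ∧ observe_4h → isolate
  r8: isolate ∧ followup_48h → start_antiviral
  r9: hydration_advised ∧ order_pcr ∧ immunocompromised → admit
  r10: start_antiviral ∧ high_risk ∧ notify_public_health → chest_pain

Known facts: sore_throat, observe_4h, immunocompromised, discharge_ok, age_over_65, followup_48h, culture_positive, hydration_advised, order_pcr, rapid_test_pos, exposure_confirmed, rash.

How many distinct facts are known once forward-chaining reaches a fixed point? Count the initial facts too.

20

Round 1 — r5, r6, r7, r9, derive notify_public_health, order_xray, isolate, admit.
Round 2 — r4, r8, derive high_risk, start_antiviral.
Round 3 — r10, derive chest_pain.
Round 4 — r2, derive fever_present.
Closure: {admit, age_over_65, chest_pain, culture_positive, discharge_ok, exposure_confirmed, fever_present, followup_48h, high_risk, hydration_advised, immunocompromised, isolate, notify_public_health, observe_4h, order_pcr, order_xray, rapid_test_pos, rash, sore_throat, start_antiviral} — 20 facts.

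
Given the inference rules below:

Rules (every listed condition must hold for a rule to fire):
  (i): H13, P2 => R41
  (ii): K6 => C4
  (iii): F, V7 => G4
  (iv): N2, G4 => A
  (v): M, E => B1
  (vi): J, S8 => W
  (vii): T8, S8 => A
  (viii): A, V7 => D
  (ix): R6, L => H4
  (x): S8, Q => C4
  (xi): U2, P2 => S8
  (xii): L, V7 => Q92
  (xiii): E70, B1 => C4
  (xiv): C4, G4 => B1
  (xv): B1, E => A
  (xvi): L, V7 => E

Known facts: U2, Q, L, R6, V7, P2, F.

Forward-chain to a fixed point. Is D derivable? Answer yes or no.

yes

Round 1 — (iii), (ix), (xi), (xii), (xvi), derive G4, H4, S8, Q92, E.
Round 2 — (x), derive C4.
Round 3 — (xiv), derive B1.
Round 4 — (xv), derive A.
Round 5 — (viii), derive D.
D appears in round 5, so it is derivable.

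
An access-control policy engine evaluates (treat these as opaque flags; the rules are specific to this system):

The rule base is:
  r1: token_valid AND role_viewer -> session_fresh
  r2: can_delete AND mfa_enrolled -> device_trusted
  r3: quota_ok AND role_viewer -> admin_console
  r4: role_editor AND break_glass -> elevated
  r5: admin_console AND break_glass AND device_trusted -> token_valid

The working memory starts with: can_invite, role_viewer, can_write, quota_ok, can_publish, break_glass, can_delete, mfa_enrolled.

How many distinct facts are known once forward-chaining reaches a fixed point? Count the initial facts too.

Round 1 — r2, r3, derive device_trusted, admin_console.
Round 2 — r5, derive token_valid.
Round 3 — r1, derive session_fresh.
Closure: {admin_console, break_glass, can_delete, can_invite, can_publish, can_write, device_trusted, mfa_enrolled, quota_ok, role_viewer, session_fresh, token_valid} — 12 facts.

12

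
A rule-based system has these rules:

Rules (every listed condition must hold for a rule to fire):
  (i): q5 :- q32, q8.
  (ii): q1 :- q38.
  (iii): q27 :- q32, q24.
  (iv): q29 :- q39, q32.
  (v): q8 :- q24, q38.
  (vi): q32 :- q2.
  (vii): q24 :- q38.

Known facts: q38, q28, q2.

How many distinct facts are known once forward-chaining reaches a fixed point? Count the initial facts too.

9

Round 1: (ii) [q1 :- q38.]; (vi) [q32 :- q2.]; (vii) [q24 :- q38.]. Adds q1, q32, q24.
Round 2: (iii) [q27 :- q32, q24.]; (v) [q8 :- q24, q38.]. Adds q27, q8.
Round 3: (i) [q5 :- q32, q8.]. Adds q5.
Closure: {q1, q2, q24, q27, q28, q32, q38, q5, q8} — 9 facts.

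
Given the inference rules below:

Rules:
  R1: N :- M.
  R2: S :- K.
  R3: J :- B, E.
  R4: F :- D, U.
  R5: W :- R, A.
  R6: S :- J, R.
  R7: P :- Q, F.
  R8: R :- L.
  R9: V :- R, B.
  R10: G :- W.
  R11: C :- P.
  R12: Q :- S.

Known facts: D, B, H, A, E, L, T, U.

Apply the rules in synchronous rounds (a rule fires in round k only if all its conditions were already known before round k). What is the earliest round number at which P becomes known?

Round 1 — R3, R4, R8, derive J, F, R.
Round 2 — R5, R6, R9, derive W, S, V.
Round 3 — R10, R12, derive G, Q.
Round 4 — R7, derive P.
P first appears in round 4.

4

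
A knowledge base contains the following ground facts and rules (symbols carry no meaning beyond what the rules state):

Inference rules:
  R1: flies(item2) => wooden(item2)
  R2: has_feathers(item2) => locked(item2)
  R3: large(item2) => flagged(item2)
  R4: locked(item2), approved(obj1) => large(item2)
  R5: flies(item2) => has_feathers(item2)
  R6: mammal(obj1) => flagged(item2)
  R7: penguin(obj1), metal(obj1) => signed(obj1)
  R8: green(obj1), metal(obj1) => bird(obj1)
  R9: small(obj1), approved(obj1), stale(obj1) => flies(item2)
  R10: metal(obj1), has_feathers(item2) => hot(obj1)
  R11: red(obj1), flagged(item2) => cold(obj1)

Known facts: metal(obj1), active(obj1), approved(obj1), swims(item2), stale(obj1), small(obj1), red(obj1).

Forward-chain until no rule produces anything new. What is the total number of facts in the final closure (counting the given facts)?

15

Round 1 fires R9, giving flies(item2).
Round 2 fires R1, R5, giving wooden(item2), has_feathers(item2).
Round 3 fires R2, R10, giving locked(item2), hot(obj1).
Round 4 fires R4, giving large(item2).
Round 5 fires R3, giving flagged(item2).
Round 6 fires R11, giving cold(obj1).
Closure: {active(obj1), approved(obj1), cold(obj1), flagged(item2), flies(item2), has_feathers(item2), hot(obj1), large(item2), locked(item2), metal(obj1), red(obj1), small(obj1), stale(obj1), swims(item2), wooden(item2)} — 15 facts.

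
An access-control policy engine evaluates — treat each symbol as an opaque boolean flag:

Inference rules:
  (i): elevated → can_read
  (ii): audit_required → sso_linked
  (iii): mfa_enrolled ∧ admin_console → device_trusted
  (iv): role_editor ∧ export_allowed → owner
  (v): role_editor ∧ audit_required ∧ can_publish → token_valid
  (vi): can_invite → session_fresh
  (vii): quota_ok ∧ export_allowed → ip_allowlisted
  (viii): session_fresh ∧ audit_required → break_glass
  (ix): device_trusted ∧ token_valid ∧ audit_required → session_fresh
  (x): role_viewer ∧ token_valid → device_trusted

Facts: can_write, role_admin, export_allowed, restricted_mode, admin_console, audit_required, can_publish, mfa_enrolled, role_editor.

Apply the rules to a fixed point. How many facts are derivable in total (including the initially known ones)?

Round 1: (ii) [audit_required → sso_linked]; (iii) [mfa_enrolled ∧ admin_console → device_trusted]; (iv) [role_editor ∧ export_allowed → owner]; (v) [role_editor ∧ audit_required ∧ can_publish → token_valid]. Adds sso_linked, device_trusted, owner, token_valid.
Round 2: (ix) [device_trusted ∧ token_valid ∧ audit_required → session_fresh]. Adds session_fresh.
Round 3: (viii) [session_fresh ∧ audit_required → break_glass]. Adds break_glass.
Closure: {admin_console, audit_required, break_glass, can_publish, can_write, device_trusted, export_allowed, mfa_enrolled, owner, restricted_mode, role_admin, role_editor, session_fresh, sso_linked, token_valid} — 15 facts.

15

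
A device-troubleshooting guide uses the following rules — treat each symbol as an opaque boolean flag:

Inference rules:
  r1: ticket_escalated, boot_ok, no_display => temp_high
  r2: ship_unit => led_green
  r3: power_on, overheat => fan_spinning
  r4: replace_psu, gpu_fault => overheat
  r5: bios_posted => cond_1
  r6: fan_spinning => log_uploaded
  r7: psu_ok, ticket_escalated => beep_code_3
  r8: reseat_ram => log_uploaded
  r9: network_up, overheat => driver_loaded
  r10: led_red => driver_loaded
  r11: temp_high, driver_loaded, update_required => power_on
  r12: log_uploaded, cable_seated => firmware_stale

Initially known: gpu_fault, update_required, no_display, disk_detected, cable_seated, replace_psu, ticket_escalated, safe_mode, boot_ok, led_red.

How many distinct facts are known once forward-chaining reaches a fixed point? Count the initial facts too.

17

Round 1: r1 [ticket_escalated, boot_ok, no_display => temp_high]; r4 [replace_psu, gpu_fault => overheat]; r10 [led_red => driver_loaded]. Adds temp_high, overheat, driver_loaded.
Round 2: r11 [temp_high, driver_loaded, update_required => power_on]. Adds power_on.
Round 3: r3 [power_on, overheat => fan_spinning]. Adds fan_spinning.
Round 4: r6 [fan_spinning => log_uploaded]. Adds log_uploaded.
Round 5: r12 [log_uploaded, cable_seated => firmware_stale]. Adds firmware_stale.
Closure: {boot_ok, cable_seated, disk_detected, driver_loaded, fan_spinning, firmware_stale, gpu_fault, led_red, log_uploaded, no_display, overheat, power_on, replace_psu, safe_mode, temp_high, ticket_escalated, update_required} — 17 facts.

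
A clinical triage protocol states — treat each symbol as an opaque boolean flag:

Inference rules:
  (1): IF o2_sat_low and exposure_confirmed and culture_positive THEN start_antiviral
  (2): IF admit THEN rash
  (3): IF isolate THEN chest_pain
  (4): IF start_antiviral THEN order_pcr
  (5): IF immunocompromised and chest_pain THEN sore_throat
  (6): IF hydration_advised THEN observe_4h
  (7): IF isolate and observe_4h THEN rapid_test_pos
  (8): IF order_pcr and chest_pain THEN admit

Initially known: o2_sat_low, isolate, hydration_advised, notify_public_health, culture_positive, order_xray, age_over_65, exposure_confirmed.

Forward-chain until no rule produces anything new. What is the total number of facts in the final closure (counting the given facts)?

Round 1 — (1), (3), (6), derive start_antiviral, chest_pain, observe_4h.
Round 2 — (4), (7), derive order_pcr, rapid_test_pos.
Round 3 — (8), derive admit.
Round 4 — (2), derive rash.
Closure: {admit, age_over_65, chest_pain, culture_positive, exposure_confirmed, hydration_advised, isolate, notify_public_health, o2_sat_low, observe_4h, order_pcr, order_xray, rapid_test_pos, rash, start_antiviral} — 15 facts.

15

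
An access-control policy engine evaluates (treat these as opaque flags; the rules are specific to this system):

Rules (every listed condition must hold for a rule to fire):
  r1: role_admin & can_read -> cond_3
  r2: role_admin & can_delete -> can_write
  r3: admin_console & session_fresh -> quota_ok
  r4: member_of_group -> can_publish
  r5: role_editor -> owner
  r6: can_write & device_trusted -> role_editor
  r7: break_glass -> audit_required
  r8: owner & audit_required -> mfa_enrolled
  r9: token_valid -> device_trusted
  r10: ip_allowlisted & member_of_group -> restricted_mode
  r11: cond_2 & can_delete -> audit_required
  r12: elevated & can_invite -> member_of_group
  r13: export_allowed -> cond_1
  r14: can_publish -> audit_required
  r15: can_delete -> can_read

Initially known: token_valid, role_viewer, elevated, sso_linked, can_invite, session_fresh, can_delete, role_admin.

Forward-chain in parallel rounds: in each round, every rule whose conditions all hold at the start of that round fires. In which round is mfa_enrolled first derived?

Round 1 fires r2, r9, r12, r15, giving can_write, device_trusted, member_of_group, can_read.
Round 2 fires r1, r4, r6, giving cond_3, can_publish, role_editor.
Round 3 fires r5, r14, giving owner, audit_required.
Round 4 fires r8, giving mfa_enrolled.
mfa_enrolled first appears in round 4.

4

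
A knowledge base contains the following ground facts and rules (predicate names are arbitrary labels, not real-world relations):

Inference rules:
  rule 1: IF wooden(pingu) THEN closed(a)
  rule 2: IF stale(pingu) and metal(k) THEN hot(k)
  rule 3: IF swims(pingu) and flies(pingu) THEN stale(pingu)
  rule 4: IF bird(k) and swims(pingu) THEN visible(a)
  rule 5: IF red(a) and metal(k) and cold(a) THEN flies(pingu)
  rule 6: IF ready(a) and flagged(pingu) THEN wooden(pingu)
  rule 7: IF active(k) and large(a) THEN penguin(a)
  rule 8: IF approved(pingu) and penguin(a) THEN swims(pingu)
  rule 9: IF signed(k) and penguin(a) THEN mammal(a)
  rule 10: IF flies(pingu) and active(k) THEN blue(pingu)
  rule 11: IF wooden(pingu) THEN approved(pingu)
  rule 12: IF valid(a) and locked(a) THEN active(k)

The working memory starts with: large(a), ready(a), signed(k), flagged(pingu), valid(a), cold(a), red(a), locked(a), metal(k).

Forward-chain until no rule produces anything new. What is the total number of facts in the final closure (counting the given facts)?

Round 1 fires rule 5, rule 6, rule 12, giving flies(pingu), wooden(pingu), active(k).
Round 2 fires rule 1, rule 7, rule 10, rule 11, giving closed(a), penguin(a), blue(pingu), approved(pingu).
Round 3 fires rule 8, rule 9, giving swims(pingu), mammal(a).
Round 4 fires rule 3, giving stale(pingu).
Round 5 fires rule 2, giving hot(k).
Closure: {active(k), approved(pingu), blue(pingu), closed(a), cold(a), flagged(pingu), flies(pingu), hot(k), large(a), locked(a), mammal(a), metal(k), penguin(a), ready(a), red(a), signed(k), stale(pingu), swims(pingu), valid(a), wooden(pingu)} — 20 facts.

20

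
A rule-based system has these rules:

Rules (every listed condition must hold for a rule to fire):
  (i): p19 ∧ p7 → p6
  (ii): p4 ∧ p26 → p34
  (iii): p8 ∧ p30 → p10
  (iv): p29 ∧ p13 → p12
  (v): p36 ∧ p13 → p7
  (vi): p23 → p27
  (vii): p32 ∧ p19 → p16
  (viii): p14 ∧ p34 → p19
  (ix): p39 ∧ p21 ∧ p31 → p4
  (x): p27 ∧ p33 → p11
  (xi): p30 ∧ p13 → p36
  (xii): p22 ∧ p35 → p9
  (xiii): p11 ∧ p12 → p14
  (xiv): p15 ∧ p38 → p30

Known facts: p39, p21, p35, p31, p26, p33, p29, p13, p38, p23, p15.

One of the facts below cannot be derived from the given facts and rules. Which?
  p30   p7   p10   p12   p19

p10

Round 1 fires (iv), (vi), (ix), (xiv), giving p12, p27, p4, p30.
Round 2 fires (ii), (x), (xi), giving p34, p11, p36.
Round 3 fires (v), (xiii), giving p7, p14.
Round 4 fires (viii), giving p19.
Round 5 fires (i), giving p6.
Derived: p30 (round 1), p19 (round 4), p12 (round 1), p7 (round 3). p10 never appears in any round.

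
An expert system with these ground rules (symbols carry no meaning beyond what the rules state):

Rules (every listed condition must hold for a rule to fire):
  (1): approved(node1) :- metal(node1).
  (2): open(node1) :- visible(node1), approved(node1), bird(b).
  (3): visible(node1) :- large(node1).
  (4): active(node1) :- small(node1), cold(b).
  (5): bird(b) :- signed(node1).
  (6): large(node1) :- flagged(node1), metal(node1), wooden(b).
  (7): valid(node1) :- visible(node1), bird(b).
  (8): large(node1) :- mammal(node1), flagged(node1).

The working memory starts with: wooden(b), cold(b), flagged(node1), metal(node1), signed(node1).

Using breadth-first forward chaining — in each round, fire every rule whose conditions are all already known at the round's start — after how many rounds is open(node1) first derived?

Round 1 fires (1), (5), (6), giving approved(node1), bird(b), large(node1).
Round 2 fires (3), giving visible(node1).
Round 3 fires (2), (7), giving open(node1), valid(node1).
open(node1) first appears in round 3.

3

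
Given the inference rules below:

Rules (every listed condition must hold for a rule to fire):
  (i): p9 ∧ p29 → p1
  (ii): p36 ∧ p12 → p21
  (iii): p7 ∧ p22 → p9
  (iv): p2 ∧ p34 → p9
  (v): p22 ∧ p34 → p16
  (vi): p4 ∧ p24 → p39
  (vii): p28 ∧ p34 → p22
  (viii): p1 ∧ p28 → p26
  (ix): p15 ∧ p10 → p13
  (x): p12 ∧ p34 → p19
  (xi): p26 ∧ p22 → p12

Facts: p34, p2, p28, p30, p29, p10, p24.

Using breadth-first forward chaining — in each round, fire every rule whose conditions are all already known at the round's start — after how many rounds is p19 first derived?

5

Round 1 fires (iv), (vii), giving p9, p22.
Round 2 fires (i), (v), giving p1, p16.
Round 3 fires (viii), giving p26.
Round 4 fires (xi), giving p12.
Round 5 fires (x), giving p19.
p19 first appears in round 5.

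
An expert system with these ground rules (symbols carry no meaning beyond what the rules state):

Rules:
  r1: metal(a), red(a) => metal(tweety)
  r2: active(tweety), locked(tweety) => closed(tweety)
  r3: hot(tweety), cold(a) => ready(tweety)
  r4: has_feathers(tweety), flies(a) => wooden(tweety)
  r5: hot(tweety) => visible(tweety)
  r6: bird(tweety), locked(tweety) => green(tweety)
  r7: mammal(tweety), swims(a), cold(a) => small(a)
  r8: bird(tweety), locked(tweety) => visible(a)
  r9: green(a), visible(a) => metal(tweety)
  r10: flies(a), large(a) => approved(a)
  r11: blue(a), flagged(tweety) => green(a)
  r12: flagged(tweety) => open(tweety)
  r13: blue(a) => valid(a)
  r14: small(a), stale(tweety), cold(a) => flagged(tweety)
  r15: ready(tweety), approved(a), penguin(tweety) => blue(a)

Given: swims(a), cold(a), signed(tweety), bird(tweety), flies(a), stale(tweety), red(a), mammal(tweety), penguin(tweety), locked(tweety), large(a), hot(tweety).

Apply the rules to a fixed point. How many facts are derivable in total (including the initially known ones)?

24

Round 1 fires r3, r5, r6, r7, r8, r10, giving ready(tweety), visible(tweety), green(tweety), small(a), visible(a), approved(a).
Round 2 fires r14, r15, giving flagged(tweety), blue(a).
Round 3 fires r11, r12, r13, giving green(a), open(tweety), valid(a).
Round 4 fires r9, giving metal(tweety).
Closure: {approved(a), bird(tweety), blue(a), cold(a), flagged(tweety), flies(a), green(a), green(tweety), hot(tweety), large(a), locked(tweety), mammal(tweety), metal(tweety), open(tweety), penguin(tweety), ready(tweety), red(a), signed(tweety), small(a), stale(tweety), swims(a), valid(a), visible(a), visible(tweety)} — 24 facts.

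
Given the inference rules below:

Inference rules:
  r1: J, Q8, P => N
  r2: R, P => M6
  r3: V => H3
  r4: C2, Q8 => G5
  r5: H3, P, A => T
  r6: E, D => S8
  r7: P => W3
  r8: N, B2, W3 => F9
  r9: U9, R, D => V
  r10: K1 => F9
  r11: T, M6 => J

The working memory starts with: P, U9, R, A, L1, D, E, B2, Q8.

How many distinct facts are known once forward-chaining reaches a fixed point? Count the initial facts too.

Round 1: r2 [R, P => M6]; r6 [E, D => S8]; r7 [P => W3]; r9 [U9, R, D => V]. Adds M6, S8, W3, V.
Round 2: r3 [V => H3]. Adds H3.
Round 3: r5 [H3, P, A => T]. Adds T.
Round 4: r11 [T, M6 => J]. Adds J.
Round 5: r1 [J, Q8, P => N]. Adds N.
Round 6: r8 [N, B2, W3 => F9]. Adds F9.
Closure: {A, B2, D, E, F9, H3, J, L1, M6, N, P, Q8, R, S8, T, U9, V, W3} — 18 facts.

18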